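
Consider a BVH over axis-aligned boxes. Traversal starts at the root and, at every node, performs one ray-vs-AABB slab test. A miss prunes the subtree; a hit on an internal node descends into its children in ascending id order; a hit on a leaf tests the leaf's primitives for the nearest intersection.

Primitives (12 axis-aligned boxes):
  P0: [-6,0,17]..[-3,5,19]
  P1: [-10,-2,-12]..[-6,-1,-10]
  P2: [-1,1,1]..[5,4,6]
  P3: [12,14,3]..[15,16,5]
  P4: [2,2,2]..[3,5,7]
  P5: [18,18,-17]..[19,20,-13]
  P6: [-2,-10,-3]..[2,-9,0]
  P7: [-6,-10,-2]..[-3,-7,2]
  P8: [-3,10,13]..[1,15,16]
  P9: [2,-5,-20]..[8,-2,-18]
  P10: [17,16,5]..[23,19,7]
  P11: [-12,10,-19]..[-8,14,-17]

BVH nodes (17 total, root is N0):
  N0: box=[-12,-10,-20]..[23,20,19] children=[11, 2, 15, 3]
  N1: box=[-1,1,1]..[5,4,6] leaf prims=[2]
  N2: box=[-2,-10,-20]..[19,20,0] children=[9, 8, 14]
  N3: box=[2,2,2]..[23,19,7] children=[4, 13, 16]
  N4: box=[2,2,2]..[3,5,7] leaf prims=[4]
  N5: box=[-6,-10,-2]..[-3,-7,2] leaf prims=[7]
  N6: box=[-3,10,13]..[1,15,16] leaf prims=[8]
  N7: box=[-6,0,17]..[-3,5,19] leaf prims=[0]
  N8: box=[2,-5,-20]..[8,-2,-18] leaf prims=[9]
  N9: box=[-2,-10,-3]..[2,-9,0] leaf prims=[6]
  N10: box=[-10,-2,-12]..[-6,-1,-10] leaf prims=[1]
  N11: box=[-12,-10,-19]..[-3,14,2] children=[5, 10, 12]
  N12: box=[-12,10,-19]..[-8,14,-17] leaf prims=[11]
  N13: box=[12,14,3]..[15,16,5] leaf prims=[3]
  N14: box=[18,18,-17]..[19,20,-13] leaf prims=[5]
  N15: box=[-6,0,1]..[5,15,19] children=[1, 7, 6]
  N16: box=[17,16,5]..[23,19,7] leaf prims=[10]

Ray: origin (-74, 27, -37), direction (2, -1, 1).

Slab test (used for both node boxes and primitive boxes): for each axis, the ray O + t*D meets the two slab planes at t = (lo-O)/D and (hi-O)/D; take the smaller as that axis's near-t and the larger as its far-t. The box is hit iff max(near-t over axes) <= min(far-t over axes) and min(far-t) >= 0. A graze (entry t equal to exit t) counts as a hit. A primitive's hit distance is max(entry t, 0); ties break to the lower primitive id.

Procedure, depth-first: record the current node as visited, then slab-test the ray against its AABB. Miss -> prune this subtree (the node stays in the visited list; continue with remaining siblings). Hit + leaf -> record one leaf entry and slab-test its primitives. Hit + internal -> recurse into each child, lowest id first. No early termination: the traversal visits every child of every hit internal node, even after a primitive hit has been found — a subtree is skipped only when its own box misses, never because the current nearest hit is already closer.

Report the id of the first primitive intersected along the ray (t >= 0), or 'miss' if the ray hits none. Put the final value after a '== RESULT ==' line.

Traverse from the root:
N0 x:[31,97/2] y:[7,37] z:[17,56] -> hit [31,37], descend [2, 3, 11, 15]
  N2 x:[36,93/2] y:[7,37] z:[17,37] -> hit [36,37], descend [8, 9, 14]
    N8 x:[38,41] y:[29,32] z:[17,19] -> miss, prune
    N9 x:[36,38] y:[36,37] z:[34,37] -> hit [36,37] leaf, test {P6@t=36}
    N14 x:[46,93/2] y:[7,9] z:[20,24] -> miss, prune
  N3 x:[38,97/2] y:[8,25] z:[39,44] -> miss, prune
  N11 x:[31,71/2] y:[13,37] z:[18,39] -> hit [31,71/2], descend [5, 10, 12]
    N5 x:[34,71/2] y:[34,37] z:[35,39] -> hit [35,71/2] leaf, test {P7@t=35}
    N10 x:[32,34] y:[28,29] z:[25,27] -> miss, prune
    N12 x:[31,33] y:[13,17] z:[18,20] -> miss, prune
  N15 x:[34,79/2] y:[12,27] z:[38,56] -> miss, prune

Visited [0, 2, 8, 9, 14, 3, 11, 5, 10, 12, 15]. Tests: 11 box, 2 leaf. Nearest: P7.

== RESULT ==
7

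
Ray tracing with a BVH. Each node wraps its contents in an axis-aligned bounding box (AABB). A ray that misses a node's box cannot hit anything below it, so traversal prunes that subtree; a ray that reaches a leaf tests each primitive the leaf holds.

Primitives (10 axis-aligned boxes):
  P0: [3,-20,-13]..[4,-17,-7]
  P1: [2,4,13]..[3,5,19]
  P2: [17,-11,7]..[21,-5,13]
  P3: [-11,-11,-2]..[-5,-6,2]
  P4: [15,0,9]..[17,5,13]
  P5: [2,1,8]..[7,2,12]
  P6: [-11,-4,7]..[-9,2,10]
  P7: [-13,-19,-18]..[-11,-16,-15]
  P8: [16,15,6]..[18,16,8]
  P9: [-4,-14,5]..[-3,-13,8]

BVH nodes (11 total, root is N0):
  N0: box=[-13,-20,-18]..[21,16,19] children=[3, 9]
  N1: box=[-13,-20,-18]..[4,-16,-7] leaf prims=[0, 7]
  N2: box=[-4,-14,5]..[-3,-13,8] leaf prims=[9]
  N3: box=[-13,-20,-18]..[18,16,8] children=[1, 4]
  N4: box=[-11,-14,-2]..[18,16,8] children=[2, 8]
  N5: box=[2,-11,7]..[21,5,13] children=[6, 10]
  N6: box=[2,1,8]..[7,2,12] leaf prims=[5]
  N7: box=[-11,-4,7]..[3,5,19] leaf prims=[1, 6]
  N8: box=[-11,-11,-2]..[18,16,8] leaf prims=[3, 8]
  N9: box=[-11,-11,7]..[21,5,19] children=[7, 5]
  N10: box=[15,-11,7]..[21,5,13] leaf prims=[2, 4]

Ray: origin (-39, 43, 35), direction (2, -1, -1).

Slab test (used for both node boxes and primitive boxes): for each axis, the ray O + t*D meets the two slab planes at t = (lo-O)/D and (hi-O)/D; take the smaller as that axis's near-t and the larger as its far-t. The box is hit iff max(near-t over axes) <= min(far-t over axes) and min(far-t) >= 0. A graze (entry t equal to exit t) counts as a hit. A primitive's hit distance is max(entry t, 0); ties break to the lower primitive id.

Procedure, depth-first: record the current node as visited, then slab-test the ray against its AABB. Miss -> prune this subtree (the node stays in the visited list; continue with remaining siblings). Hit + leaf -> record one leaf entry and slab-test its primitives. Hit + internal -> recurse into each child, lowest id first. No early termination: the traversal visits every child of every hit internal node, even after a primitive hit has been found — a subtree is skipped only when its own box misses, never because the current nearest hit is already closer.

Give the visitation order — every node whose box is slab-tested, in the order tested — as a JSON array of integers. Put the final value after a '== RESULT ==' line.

Traverse from the root:
N0 x:[13,30] y:[27,63] z:[16,53] -> hit [27,30], descend [3, 9]
  N3 x:[13,57/2] y:[27,63] z:[27,53] -> hit [27,57/2], descend [1, 4]
    N1 x:[13,43/2] y:[59,63] z:[42,53] -> miss, prune
    N4 x:[14,57/2] y:[27,57] z:[27,37] -> hit [27,57/2], descend [2, 8]
      N2 x:[35/2,18] y:[56,57] z:[27,30] -> miss, prune
      N8 x:[14,57/2] y:[27,54] z:[27,37] -> hit [27,57/2] leaf, test {P3(miss), P8@t=55/2}
  N9 x:[14,30] y:[38,54] z:[16,28] -> miss, prune

7 AABB tests over nodes [0, 3, 1, 4, 2, 8, 9]; 1 leaf entered; closest P8.

== RESULT ==
[0, 3, 1, 4, 2, 8, 9]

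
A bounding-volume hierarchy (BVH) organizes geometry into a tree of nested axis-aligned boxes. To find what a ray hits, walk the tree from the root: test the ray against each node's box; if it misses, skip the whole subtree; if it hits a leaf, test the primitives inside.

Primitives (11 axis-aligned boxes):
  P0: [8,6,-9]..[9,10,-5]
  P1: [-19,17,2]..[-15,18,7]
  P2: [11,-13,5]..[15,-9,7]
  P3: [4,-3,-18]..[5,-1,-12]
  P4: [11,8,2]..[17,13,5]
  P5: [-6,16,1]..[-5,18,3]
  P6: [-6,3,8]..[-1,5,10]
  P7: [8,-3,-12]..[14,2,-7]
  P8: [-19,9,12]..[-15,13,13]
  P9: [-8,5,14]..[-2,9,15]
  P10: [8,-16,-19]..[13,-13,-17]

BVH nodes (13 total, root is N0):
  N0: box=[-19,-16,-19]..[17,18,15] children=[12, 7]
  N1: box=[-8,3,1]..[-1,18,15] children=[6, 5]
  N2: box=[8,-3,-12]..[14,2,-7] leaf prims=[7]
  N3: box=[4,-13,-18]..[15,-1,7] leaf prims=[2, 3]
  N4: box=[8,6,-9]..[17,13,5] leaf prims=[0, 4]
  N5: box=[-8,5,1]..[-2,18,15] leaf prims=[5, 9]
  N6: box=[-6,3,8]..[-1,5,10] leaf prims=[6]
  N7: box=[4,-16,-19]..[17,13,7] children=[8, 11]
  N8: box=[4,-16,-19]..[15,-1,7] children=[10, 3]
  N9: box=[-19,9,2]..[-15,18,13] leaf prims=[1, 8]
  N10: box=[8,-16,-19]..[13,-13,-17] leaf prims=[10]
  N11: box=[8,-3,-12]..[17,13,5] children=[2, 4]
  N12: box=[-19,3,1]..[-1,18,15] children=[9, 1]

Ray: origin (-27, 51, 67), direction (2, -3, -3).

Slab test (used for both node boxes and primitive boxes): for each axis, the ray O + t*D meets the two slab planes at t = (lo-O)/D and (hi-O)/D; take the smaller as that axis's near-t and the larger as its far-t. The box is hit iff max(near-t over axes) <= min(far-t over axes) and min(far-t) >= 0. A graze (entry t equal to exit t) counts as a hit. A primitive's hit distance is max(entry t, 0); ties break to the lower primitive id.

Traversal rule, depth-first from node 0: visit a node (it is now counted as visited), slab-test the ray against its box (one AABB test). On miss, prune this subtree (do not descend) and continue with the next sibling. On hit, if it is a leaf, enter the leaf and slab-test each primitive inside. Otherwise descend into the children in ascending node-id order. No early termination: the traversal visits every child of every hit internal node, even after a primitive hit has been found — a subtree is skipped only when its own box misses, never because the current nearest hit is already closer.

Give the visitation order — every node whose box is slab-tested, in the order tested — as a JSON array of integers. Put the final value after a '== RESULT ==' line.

Walk:
N0 x:[4,22] y:[11,67/3] z:[52/3,86/3] -> hit [52/3,22], descend [7, 12]
  N7 x:[31/2,22] y:[38/3,67/3] z:[20,86/3] -> hit [20,22], descend [8, 11]
    N8 x:[31/2,21] y:[52/3,67/3] z:[20,86/3] -> hit [20,21], descend [3, 10]
      N3 x:[31/2,21] y:[52/3,64/3] z:[20,85/3] -> hit [20,21] leaf, test {P2@t=20, P3(miss)}
      N10 x:[35/2,20] y:[64/3,67/3] z:[28,86/3] -> miss, prune
    N11 x:[35/2,22] y:[38/3,18] z:[62/3,79/3] -> miss, prune
  N12 x:[4,13] y:[11,16] z:[52/3,22] -> miss, prune

Visited [0, 7, 8, 3, 10, 11, 12]. Tests: 7 box, 1 leaf. Nearest: P2.

== RESULT ==
[0, 7, 8, 3, 10, 11, 12]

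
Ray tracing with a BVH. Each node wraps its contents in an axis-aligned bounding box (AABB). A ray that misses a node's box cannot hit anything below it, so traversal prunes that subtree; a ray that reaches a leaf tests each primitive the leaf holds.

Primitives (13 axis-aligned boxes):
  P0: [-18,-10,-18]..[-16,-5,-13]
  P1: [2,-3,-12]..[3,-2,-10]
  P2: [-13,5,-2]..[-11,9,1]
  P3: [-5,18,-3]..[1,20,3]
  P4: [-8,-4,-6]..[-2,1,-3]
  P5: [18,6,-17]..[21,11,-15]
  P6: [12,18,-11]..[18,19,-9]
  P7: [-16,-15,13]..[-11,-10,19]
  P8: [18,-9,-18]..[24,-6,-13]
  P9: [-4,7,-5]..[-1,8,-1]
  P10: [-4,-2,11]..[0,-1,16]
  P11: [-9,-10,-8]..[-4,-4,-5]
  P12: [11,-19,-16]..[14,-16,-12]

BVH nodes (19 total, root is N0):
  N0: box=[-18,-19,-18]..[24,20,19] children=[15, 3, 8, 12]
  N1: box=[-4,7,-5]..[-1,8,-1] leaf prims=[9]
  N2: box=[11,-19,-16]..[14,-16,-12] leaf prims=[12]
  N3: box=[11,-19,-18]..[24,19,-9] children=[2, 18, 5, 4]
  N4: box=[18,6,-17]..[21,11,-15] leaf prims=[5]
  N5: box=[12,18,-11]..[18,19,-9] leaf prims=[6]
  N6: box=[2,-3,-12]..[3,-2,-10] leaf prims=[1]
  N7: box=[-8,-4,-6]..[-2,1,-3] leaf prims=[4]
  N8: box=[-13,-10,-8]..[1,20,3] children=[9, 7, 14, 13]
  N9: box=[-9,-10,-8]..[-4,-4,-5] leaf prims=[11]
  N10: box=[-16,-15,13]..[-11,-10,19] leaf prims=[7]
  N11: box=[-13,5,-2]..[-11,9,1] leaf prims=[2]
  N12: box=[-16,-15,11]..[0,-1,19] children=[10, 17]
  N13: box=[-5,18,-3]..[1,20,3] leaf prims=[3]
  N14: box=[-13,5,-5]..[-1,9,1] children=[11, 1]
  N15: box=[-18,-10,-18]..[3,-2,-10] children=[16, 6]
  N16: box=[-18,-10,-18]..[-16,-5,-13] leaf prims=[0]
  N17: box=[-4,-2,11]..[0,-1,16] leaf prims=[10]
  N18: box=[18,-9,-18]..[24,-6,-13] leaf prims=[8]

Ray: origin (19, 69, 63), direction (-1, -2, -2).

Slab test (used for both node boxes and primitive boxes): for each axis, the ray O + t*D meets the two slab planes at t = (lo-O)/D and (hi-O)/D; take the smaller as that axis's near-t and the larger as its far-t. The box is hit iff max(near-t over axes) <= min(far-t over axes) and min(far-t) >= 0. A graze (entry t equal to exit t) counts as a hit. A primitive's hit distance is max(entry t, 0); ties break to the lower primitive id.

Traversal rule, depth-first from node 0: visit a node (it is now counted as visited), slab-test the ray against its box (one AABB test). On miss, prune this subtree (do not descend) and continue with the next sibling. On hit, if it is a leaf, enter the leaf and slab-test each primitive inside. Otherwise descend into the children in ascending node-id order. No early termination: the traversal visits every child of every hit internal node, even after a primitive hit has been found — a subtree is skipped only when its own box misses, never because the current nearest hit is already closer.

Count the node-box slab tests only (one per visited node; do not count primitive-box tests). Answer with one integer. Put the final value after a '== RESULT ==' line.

Walk:
N0 x:[-5,37] y:[49/2,44] z:[22,81/2] -> hit [49/2,37], descend [3, 8, 12, 15]
  N3 x:[-5,8] y:[25,44] z:[36,81/2] -> miss, prune
  N8 x:[18,32] y:[49/2,79/2] z:[30,71/2] -> hit [30,32], descend [7, 9, 13, 14]
    N7 x:[21,27] y:[34,73/2] z:[33,69/2] -> miss, prune
    N9 x:[23,28] y:[73/2,79/2] z:[34,71/2] -> miss, prune
    N13 x:[18,24] y:[49/2,51/2] z:[30,33] -> miss, prune
    N14 x:[20,32] y:[30,32] z:[31,34] -> hit [31,32], descend [1, 11]
      N1 x:[20,23] y:[61/2,31] z:[32,34] -> miss, prune
      N11 x:[30,32] y:[30,32] z:[31,65/2] -> hit [31,32] leaf, test {P2@t=31}
  N12 x:[19,35] y:[35,42] z:[22,26] -> miss, prune
  N15 x:[16,37] y:[71/2,79/2] z:[73/2,81/2] -> hit [73/2,37], descend [6, 16]
    N6 x:[16,17] y:[71/2,36] z:[73/2,75/2] -> miss, prune
    N16 x:[35,37] y:[37,79/2] z:[38,81/2] -> miss, prune

Summary -> nodes [0, 3, 8, 7, 9, 13, 14, 1, 11, 12, 15, 6, 16]; box-tests=13; leaf-entries=1; first=P2

== RESULT ==
13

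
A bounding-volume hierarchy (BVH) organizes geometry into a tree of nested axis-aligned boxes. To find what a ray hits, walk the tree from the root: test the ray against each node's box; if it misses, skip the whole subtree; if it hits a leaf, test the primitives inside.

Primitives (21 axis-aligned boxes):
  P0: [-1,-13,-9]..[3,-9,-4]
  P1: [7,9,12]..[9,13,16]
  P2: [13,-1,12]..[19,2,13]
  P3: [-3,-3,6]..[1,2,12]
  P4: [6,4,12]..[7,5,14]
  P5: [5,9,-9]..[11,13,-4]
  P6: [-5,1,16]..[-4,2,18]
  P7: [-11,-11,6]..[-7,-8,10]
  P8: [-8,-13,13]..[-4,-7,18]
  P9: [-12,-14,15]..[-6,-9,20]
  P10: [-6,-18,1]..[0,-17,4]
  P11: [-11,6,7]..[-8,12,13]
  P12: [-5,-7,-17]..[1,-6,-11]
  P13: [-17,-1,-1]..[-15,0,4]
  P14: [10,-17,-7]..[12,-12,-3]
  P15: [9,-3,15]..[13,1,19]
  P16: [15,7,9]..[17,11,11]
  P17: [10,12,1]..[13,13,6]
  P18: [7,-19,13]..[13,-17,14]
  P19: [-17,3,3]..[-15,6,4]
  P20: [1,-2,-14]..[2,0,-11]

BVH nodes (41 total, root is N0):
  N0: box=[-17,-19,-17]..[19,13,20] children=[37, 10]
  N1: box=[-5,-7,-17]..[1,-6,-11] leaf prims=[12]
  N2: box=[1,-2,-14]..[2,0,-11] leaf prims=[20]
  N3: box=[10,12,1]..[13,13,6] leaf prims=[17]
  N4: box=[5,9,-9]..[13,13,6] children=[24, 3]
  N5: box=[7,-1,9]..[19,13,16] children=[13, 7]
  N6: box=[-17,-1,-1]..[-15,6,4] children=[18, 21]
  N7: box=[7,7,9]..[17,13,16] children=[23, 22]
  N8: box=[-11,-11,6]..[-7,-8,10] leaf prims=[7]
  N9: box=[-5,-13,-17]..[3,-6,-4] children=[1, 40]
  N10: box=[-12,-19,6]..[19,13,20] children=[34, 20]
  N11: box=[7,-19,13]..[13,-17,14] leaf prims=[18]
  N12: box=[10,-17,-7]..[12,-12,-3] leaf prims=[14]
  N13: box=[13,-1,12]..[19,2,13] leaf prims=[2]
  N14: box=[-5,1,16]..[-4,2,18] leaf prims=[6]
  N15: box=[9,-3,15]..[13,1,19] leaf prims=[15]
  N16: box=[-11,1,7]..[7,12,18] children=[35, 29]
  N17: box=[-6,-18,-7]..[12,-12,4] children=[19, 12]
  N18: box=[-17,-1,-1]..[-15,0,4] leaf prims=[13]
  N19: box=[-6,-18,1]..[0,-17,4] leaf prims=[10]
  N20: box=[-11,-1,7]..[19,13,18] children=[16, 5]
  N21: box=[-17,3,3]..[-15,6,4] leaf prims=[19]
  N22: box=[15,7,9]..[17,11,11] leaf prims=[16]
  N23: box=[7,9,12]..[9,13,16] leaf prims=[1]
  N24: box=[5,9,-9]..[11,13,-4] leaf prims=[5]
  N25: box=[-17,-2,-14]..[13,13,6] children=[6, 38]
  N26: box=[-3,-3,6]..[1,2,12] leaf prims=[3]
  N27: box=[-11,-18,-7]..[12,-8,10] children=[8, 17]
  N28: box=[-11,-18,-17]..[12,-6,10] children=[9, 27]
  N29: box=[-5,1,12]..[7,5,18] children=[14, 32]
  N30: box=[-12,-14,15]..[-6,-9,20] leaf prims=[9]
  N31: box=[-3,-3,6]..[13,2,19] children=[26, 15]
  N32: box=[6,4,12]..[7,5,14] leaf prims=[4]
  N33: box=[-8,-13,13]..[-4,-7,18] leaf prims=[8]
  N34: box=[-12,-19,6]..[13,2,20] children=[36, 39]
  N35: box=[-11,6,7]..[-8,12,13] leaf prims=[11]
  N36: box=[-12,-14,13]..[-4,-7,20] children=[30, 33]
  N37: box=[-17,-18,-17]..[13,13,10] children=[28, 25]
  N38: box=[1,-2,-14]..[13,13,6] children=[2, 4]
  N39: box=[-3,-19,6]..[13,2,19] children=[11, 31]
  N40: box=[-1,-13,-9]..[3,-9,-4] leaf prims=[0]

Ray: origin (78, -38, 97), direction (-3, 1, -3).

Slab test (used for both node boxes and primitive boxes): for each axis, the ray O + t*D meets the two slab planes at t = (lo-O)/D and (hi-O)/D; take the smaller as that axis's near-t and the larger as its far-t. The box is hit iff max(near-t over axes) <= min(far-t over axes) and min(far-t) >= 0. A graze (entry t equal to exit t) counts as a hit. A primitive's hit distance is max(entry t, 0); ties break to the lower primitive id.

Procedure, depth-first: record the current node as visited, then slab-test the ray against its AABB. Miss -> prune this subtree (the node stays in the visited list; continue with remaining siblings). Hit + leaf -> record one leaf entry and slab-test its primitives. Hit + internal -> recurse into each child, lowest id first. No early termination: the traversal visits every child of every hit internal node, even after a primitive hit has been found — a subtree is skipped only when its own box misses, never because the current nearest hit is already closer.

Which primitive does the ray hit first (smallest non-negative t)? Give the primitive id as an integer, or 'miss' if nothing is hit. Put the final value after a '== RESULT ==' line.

Trace the traversal:
N0 x:[59/3,95/3] y:[19,51] z:[77/3,38] -> hit [77/3,95/3], descend [10, 37]
  N10 x:[59/3,30] y:[19,51] z:[77/3,91/3] -> hit [77/3,30], descend [20, 34]
    N20 x:[59/3,89/3] y:[37,51] z:[79/3,30] -> miss, prune
    N34 x:[65/3,30] y:[19,40] z:[77/3,91/3] -> hit [77/3,30], descend [36, 39]
      N36 x:[82/3,30] y:[24,31] z:[77/3,28] -> hit [82/3,28], descend [30, 33]
        N30 x:[28,30] y:[24,29] z:[77/3,82/3] -> miss, prune
        N33 x:[82/3,86/3] y:[25,31] z:[79/3,28] -> hit [82/3,28] leaf, test {P8@t=82/3}
      N39 x:[65/3,27] y:[19,40] z:[26,91/3] -> hit [26,27], descend [11, 31]
        N11 x:[65/3,71/3] y:[19,21] z:[83/3,28] -> miss, prune
        N31 x:[65/3,27] y:[35,40] z:[26,91/3] -> miss, prune
  N37 x:[65/3,95/3] y:[20,51] z:[29,38] -> hit [29,95/3], descend [25, 28]
    N25 x:[65/3,95/3] y:[36,51] z:[91/3,37] -> miss, prune
    N28 x:[22,89/3] y:[20,32] z:[29,38] -> hit [29,89/3], descend [9, 27]
      N9 x:[25,83/3] y:[25,32] z:[101/3,38] -> miss, prune
      N27 x:[22,89/3] y:[20,30] z:[29,104/3] -> hit [29,89/3], descend [8, 17]
        N8 x:[85/3,89/3] y:[27,30] z:[29,91/3] -> hit [29,89/3] leaf, test {P7@t=29}
        N17 x:[22,28] y:[20,26] z:[31,104/3] -> miss, prune

17 AABB tests over nodes [0, 10, 20, 34, 36, 30, 33, 39, 11, 31, 37, 25, 28, 9, 27, 8, 17]; 2 leaves entered; closest P8.

== RESULT ==
8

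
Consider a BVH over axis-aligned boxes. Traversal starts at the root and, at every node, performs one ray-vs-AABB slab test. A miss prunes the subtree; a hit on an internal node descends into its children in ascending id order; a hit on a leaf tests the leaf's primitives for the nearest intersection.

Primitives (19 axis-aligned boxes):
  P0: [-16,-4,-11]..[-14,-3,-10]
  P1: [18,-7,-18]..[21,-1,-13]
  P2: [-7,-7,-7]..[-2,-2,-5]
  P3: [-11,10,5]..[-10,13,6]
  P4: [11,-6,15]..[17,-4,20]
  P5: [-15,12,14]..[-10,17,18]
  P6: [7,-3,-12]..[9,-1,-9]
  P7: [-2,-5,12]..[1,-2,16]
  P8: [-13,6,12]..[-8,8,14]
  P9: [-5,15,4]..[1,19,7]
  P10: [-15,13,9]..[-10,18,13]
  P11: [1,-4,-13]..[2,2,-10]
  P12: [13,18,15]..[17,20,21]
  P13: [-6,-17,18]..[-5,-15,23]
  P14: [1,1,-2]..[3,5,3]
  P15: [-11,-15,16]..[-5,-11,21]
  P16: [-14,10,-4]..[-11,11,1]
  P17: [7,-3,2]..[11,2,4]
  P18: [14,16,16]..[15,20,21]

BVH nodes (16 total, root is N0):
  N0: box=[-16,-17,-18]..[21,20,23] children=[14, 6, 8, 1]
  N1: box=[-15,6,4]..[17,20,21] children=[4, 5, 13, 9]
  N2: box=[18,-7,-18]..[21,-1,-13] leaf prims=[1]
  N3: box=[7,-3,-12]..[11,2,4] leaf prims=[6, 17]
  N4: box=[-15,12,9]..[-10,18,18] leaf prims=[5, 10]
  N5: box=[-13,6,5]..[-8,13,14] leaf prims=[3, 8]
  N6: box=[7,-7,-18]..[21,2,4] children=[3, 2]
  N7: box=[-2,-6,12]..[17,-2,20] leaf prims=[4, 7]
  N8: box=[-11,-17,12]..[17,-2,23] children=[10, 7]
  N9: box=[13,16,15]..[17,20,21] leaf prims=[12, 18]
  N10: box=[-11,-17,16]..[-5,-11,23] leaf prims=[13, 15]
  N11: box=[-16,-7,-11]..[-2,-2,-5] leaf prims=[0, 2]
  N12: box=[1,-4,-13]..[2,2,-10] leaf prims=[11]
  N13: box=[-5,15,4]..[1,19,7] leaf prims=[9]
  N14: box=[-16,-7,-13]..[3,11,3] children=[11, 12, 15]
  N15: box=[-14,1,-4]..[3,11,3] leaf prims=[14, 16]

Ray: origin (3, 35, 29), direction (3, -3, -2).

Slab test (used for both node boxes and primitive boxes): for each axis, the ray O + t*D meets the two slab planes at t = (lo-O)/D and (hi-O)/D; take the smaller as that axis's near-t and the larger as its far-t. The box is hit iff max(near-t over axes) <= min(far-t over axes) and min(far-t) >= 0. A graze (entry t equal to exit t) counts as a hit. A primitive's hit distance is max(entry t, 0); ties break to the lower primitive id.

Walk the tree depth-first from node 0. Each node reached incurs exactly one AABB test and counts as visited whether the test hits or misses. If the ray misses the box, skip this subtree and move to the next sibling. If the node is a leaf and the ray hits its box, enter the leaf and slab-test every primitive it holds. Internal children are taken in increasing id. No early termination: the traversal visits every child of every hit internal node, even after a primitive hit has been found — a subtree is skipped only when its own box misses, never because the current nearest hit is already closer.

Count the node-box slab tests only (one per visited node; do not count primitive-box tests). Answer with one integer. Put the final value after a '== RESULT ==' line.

Trace the traversal:
N0 x:[-19/3,6] y:[5,52/3] z:[3,47/2] -> hit [5,6], descend [1, 6, 8, 14]
  N1 x:[-6,14/3] y:[5,29/3] z:[4,25/2] -> miss, prune
  N6 x:[4/3,6] y:[11,14] z:[25/2,47/2] -> miss, prune
  N8 x:[-14/3,14/3] y:[37/3,52/3] z:[3,17/2] -> miss, prune
  N14 x:[-19/3,0] y:[8,14] z:[13,21] -> miss, prune

Summary -> nodes [0, 1, 6, 8, 14]; box-tests=5; leaf-entries=0; first=miss

== RESULT ==
5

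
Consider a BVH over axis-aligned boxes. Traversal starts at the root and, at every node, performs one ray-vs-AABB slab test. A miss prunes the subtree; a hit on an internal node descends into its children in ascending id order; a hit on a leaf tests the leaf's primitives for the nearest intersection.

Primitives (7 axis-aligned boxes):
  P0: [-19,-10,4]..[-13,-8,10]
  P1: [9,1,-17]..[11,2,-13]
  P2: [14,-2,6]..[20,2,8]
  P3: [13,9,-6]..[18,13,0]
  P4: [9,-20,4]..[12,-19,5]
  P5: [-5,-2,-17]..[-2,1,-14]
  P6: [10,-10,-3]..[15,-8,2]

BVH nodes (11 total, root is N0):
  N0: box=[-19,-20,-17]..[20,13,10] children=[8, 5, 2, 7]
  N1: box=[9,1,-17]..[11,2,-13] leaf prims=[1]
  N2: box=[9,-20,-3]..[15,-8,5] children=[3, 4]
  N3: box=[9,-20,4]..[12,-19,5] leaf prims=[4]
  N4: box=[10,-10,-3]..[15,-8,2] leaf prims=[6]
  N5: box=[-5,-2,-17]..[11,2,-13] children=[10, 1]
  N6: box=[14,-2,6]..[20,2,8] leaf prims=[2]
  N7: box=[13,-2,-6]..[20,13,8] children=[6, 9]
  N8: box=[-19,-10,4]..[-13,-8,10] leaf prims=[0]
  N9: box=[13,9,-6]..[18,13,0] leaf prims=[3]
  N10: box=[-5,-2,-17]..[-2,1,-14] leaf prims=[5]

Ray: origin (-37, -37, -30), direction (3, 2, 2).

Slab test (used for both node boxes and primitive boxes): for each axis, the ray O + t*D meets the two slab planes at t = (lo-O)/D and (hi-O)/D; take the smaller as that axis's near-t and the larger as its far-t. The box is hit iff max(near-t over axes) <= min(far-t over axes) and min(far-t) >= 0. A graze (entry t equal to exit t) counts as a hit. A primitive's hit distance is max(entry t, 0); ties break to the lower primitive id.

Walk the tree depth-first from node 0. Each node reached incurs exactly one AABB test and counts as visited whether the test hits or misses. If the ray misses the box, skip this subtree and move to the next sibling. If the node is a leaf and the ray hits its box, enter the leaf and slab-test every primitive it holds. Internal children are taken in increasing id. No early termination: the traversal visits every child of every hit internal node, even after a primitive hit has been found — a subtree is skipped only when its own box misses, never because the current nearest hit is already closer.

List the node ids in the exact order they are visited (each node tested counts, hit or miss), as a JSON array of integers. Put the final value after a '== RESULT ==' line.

Trace the traversal:
N0 x:[6,19] y:[17/2,25] z:[13/2,20] -> hit [17/2,19], descend [2, 5, 7, 8]
  N2 x:[46/3,52/3] y:[17/2,29/2] z:[27/2,35/2] -> miss, prune
  N5 x:[32/3,16] y:[35/2,39/2] z:[13/2,17/2] -> miss, prune
  N7 x:[50/3,19] y:[35/2,25] z:[12,19] -> hit [35/2,19], descend [6, 9]
    N6 x:[17,19] y:[35/2,39/2] z:[18,19] -> hit [18,19] leaf, test {P2@t=18}
    N9 x:[50/3,55/3] y:[23,25] z:[12,15] -> miss, prune
  N8 x:[6,8] y:[27/2,29/2] z:[17,20] -> miss, prune

order=[0, 2, 5, 7, 6, 9, 8]  |boxes|=7  |leaves|=1  hit=P2

== RESULT ==
[0, 2, 5, 7, 6, 9, 8]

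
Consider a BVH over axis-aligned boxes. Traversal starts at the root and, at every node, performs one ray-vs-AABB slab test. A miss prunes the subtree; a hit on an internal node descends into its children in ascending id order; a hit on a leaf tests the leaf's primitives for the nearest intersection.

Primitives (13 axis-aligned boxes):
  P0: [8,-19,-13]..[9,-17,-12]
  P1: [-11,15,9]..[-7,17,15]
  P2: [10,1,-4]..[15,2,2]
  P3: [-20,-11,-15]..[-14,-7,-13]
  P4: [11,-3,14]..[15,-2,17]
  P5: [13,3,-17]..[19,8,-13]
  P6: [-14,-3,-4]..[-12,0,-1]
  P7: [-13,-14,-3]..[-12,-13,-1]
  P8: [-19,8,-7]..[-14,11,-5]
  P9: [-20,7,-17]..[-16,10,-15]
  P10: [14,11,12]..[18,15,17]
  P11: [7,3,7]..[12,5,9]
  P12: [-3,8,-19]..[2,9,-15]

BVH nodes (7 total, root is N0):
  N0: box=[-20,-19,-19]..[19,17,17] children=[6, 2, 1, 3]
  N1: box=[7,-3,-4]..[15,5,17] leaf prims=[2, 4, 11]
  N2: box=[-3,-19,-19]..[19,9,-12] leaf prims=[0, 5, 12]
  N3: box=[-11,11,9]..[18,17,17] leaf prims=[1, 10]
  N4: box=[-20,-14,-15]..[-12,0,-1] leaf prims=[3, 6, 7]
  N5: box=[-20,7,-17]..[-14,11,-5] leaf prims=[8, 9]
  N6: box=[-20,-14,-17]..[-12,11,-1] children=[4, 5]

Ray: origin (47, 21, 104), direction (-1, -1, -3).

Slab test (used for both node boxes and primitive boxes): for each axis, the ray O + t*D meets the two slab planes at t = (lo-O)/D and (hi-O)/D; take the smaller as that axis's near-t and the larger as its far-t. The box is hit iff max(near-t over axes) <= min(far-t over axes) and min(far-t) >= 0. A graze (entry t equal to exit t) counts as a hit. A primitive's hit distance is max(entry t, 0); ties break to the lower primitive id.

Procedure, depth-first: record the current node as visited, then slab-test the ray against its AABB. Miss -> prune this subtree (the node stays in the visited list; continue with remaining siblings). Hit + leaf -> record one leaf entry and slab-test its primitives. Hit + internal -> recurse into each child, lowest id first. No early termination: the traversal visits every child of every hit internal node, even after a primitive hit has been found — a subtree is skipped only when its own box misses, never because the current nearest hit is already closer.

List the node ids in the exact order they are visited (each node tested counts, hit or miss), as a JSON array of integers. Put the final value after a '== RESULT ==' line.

Walk:
N0 x:[28,67] y:[4,40] z:[29,41] -> hit [29,40], descend [1, 2, 3, 6]
  N1 x:[32,40] y:[16,24] z:[29,36] -> miss, prune
  N2 x:[28,50] y:[12,40] z:[116/3,41] -> hit [116/3,40] leaf, test {P0@t=116/3, P5(miss), P12(miss)}
  N3 x:[29,58] y:[4,10] z:[29,95/3] -> miss, prune
  N6 x:[59,67] y:[10,35] z:[35,121/3] -> miss, prune

Summary -> nodes [0, 1, 2, 3, 6]; box-tests=5; leaf-entries=1; first=P0

== RESULT ==
[0, 1, 2, 3, 6]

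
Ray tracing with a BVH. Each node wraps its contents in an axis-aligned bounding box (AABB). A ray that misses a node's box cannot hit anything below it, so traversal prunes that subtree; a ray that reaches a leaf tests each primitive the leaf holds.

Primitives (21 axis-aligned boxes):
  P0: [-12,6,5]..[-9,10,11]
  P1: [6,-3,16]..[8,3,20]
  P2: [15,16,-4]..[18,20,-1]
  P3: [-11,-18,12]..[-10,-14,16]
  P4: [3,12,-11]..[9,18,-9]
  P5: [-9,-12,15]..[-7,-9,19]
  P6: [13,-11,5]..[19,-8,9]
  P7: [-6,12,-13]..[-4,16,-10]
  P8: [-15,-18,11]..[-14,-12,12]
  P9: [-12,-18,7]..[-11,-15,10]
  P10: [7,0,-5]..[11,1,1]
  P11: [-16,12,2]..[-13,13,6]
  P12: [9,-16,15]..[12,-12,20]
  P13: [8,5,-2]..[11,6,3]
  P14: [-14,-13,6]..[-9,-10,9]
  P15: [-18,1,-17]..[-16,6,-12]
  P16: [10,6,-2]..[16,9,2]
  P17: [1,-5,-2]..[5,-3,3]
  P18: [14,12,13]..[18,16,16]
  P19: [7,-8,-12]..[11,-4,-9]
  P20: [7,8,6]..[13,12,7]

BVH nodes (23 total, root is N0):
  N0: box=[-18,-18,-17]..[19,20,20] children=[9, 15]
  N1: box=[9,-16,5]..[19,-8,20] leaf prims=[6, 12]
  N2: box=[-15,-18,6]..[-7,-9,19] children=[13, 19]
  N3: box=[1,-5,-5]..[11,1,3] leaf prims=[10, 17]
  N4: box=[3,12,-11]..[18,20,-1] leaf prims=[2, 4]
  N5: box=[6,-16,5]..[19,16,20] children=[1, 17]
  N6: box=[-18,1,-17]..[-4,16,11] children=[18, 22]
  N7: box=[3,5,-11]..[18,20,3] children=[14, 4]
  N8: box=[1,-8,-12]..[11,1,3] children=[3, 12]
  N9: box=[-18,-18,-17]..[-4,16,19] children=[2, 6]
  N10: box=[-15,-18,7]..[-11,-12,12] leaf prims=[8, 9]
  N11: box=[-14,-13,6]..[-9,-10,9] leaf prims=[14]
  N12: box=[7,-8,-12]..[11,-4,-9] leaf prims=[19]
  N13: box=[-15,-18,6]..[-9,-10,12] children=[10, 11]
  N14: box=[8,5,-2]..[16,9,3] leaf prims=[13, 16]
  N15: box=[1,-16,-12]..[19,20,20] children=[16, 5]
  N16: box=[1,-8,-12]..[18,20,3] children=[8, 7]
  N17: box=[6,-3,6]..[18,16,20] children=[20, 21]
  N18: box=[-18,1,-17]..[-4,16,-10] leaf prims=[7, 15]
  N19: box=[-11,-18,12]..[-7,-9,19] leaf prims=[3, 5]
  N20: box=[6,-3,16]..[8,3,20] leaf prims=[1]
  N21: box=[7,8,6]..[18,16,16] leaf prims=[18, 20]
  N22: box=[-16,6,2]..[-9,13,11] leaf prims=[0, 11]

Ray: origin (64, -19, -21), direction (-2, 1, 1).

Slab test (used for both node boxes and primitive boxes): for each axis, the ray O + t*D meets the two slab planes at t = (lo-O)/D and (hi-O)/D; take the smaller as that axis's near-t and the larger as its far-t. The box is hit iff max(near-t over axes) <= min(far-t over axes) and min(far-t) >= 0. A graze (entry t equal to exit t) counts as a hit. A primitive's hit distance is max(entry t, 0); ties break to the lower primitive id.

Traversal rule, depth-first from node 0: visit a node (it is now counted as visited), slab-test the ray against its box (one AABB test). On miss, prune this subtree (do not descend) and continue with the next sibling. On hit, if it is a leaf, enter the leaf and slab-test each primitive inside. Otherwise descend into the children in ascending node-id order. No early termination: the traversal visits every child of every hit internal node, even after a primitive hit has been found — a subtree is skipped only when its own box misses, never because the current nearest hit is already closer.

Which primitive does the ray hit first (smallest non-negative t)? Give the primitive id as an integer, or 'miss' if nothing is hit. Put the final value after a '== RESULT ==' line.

Trace the traversal:
N0 x:[45/2,41] y:[1,39] z:[4,41] -> hit [45/2,39], descend [9, 15]
  N9 x:[34,41] y:[1,35] z:[4,40] -> hit [34,35], descend [2, 6]
    N2 x:[71/2,79/2] y:[1,10] z:[27,40] -> miss, prune
    N6 x:[34,41] y:[20,35] z:[4,32] -> miss, prune
  N15 x:[45/2,63/2] y:[3,39] z:[9,41] -> hit [45/2,63/2], descend [5, 16]
    N5 x:[45/2,29] y:[3,35] z:[26,41] -> hit [26,29], descend [1, 17]
      N1 x:[45/2,55/2] y:[3,11] z:[26,41] -> miss, prune
      N17 x:[23,29] y:[16,35] z:[27,41] -> hit [27,29], descend [20, 21]
        N20 x:[28,29] y:[16,22] z:[37,41] -> miss, prune
        N21 x:[23,57/2] y:[27,35] z:[27,37] -> hit [27,57/2] leaf, test {P18(miss), P20@t=27}
    N16 x:[23,63/2] y:[11,39] z:[9,24] -> hit [23,24], descend [7, 8]
      N7 x:[23,61/2] y:[24,39] z:[10,24] -> hit [24,24], descend [4, 14]
        N4 x:[23,61/2] y:[31,39] z:[10,20] -> miss, prune
        N14 x:[24,28] y:[24,28] z:[19,24] -> hit [24,24] leaf, test {P13(miss), P16(miss)}
      N8 x:[53/2,63/2] y:[11,20] z:[9,24] -> miss, prune

Visited [0, 9, 2, 6, 15, 5, 1, 17, 20, 21, 16, 7, 4, 14, 8]. Tests: 15 box, 2 leaf. Nearest: P20.

== RESULT ==
20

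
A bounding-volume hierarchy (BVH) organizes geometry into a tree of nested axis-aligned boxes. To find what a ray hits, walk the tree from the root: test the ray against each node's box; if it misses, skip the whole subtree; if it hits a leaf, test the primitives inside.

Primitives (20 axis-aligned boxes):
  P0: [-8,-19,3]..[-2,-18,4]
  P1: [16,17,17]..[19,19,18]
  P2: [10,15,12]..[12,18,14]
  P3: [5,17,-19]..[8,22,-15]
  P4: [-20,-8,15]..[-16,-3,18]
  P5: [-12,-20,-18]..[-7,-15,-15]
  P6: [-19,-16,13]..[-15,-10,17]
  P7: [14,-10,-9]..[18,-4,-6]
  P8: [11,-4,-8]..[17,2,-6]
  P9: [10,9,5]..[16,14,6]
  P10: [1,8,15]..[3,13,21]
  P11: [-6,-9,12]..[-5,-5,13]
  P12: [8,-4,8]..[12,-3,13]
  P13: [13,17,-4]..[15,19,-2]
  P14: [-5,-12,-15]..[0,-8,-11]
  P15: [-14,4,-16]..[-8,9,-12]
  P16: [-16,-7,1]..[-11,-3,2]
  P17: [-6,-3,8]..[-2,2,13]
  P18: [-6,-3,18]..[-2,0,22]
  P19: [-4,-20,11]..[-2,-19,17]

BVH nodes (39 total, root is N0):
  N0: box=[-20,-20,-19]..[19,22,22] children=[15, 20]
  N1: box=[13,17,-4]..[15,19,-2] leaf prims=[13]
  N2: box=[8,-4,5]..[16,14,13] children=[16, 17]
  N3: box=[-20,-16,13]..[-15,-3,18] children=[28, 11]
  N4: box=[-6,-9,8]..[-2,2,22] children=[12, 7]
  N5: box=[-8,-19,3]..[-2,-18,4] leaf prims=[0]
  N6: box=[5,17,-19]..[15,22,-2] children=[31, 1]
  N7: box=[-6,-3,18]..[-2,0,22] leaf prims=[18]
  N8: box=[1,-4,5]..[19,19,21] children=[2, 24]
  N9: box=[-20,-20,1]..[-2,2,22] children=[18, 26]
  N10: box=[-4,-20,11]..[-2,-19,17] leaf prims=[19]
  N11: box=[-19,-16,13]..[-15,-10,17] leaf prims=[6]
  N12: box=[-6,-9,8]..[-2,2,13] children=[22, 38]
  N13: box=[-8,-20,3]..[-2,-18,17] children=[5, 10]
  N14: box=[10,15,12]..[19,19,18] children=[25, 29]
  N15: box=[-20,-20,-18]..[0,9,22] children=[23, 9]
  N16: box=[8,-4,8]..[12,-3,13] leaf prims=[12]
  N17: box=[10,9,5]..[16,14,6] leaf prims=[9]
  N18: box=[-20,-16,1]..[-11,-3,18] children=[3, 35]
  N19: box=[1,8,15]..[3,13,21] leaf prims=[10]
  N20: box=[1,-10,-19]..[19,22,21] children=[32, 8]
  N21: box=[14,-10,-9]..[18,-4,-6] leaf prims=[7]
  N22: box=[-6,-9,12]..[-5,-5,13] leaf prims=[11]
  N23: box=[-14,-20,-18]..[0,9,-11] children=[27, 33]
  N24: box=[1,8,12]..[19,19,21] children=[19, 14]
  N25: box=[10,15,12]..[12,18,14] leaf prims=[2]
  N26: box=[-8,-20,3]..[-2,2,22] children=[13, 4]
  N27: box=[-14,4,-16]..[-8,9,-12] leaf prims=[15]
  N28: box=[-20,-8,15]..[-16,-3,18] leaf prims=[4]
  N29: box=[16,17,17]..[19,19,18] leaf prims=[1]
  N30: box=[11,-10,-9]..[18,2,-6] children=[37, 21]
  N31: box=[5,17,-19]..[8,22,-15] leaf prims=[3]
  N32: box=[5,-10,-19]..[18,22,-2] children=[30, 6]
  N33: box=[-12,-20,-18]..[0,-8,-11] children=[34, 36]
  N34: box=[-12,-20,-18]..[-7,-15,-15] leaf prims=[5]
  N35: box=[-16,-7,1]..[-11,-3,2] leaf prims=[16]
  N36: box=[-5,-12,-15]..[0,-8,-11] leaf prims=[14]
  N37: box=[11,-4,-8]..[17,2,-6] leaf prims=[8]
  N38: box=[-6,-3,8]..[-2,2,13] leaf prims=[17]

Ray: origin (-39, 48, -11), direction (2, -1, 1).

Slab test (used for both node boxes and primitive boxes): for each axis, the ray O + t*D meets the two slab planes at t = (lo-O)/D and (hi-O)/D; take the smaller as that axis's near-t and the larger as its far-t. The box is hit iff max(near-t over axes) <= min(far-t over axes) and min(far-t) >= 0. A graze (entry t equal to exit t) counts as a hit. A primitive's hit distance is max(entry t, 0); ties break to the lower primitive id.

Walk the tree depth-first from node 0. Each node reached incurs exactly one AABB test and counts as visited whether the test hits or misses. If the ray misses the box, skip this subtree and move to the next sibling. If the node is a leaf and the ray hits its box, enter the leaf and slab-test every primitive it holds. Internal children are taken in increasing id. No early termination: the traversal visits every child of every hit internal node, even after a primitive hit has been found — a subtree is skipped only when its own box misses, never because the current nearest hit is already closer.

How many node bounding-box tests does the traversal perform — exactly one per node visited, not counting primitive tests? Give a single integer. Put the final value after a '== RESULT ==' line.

Trace the traversal:
N0 x:[19/2,29] y:[26,68] z:[-8,33] -> hit [26,29], descend [15, 20]
  N15 x:[19/2,39/2] y:[39,68] z:[-7,33] -> miss, prune
  N20 x:[20,29] y:[26,58] z:[-8,32] -> hit [26,29], descend [8, 32]
    N8 x:[20,29] y:[29,52] z:[16,32] -> hit [29,29], descend [2, 24]
      N2 x:[47/2,55/2] y:[34,52] z:[16,24] -> miss, prune
      N24 x:[20,29] y:[29,40] z:[23,32] -> hit [29,29], descend [14, 19]
        N14 x:[49/2,29] y:[29,33] z:[23,29] -> hit [29,29], descend [25, 29]
          N25 x:[49/2,51/2] y:[30,33] z:[23,25] -> miss, prune
          N29 x:[55/2,29] y:[29,31] z:[28,29] -> hit [29,29] leaf, test {P1@t=29}
        N19 x:[20,21] y:[35,40] z:[26,32] -> miss, prune
    N32 x:[22,57/2] y:[26,58] z:[-8,9] -> miss, prune

11 AABB tests over nodes [0, 15, 20, 8, 2, 24, 14, 25, 29, 19, 32]; 1 leaf entered; closest P1.

== RESULT ==
11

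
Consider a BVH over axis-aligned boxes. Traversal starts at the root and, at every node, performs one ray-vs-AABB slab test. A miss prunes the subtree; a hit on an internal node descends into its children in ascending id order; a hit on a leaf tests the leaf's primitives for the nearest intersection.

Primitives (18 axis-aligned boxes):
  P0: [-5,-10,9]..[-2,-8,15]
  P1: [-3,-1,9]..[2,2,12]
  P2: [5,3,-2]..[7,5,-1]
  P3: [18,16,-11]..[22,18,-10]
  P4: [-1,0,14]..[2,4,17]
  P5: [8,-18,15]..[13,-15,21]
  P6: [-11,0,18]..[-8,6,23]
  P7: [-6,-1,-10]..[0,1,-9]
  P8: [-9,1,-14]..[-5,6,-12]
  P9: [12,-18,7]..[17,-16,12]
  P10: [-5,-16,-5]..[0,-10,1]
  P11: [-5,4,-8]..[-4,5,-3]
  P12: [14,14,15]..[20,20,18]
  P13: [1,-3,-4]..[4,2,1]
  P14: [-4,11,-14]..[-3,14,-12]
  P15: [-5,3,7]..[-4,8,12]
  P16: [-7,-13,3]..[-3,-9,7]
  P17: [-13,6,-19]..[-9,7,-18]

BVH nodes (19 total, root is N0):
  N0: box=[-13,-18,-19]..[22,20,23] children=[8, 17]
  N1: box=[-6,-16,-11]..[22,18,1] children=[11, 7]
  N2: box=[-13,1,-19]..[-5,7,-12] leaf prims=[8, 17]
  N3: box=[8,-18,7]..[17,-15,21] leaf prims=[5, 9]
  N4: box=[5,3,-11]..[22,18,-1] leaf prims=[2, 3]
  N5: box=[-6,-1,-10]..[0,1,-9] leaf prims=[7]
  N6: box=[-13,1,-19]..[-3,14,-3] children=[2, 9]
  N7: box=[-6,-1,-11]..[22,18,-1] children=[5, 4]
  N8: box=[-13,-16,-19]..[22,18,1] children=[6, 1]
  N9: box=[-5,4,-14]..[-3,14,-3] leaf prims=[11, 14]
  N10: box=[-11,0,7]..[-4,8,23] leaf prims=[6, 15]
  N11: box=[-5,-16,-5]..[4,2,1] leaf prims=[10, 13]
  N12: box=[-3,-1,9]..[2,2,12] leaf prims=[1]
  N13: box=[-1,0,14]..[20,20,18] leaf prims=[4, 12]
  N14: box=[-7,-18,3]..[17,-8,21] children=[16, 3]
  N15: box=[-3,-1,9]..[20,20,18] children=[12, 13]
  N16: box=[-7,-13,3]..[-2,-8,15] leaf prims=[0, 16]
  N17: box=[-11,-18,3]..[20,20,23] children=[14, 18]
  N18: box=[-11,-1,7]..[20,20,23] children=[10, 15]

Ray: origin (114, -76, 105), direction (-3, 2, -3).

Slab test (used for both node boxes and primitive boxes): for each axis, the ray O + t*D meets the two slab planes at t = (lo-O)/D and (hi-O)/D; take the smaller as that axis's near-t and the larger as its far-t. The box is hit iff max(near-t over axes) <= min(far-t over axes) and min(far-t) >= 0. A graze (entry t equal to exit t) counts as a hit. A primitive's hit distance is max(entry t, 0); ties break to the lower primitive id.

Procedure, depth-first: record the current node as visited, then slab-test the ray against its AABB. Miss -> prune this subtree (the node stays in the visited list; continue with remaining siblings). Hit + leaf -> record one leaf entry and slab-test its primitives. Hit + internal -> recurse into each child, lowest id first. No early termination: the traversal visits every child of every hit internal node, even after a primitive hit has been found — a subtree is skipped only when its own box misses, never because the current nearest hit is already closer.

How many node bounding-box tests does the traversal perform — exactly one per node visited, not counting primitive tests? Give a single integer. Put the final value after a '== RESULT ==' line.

Walk:
N0 x:[92/3,127/3] y:[29,48] z:[82/3,124/3] -> hit [92/3,124/3], descend [8, 17]
  N8 x:[92/3,127/3] y:[30,47] z:[104/3,124/3] -> hit [104/3,124/3], descend [1, 6]
    N1 x:[92/3,40] y:[30,47] z:[104/3,116/3] -> hit [104/3,116/3], descend [7, 11]
      N7 x:[92/3,40] y:[75/2,47] z:[106/3,116/3] -> hit [75/2,116/3], descend [4, 5]
        N4 x:[92/3,109/3] y:[79/2,47] z:[106/3,116/3] -> miss, prune
        N5 x:[38,40] y:[75/2,77/2] z:[38,115/3] -> hit [38,115/3] leaf, test {P7@t=38}
      N11 x:[110/3,119/3] y:[30,39] z:[104/3,110/3] -> hit [110/3,110/3] leaf, test {P10(miss), P13(miss)}
    N6 x:[39,127/3] y:[77/2,45] z:[36,124/3] -> hit [39,124/3], descend [2, 9]
      N2 x:[119/3,127/3] y:[77/2,83/2] z:[39,124/3] -> hit [119/3,124/3] leaf, test {P8@t=119/3, P17@t=41}
      N9 x:[39,119/3] y:[40,45] z:[36,119/3] -> miss, prune
  N17 x:[94/3,125/3] y:[29,48] z:[82/3,34] -> hit [94/3,34], descend [14, 18]
    N14 x:[97/3,121/3] y:[29,34] z:[28,34] -> hit [97/3,34], descend [3, 16]
      N3 x:[97/3,106/3] y:[29,61/2] z:[28,98/3] -> miss, prune
      N16 x:[116/3,121/3] y:[63/2,34] z:[30,34] -> miss, prune
    N18 x:[94/3,125/3] y:[75/2,48] z:[82/3,98/3] -> miss, prune

Summary -> nodes [0, 8, 1, 7, 4, 5, 11, 6, 2, 9, 17, 14, 3, 16, 18]; box-tests=15; leaf-entries=3; first=P7

== RESULT ==
15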